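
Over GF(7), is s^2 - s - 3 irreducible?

Write h(s) = s^2 - s - 3.
Check for roots in GF(7): h(0) = 4; h(1) = 4; h(2) = 6; h(3) = 3; h(4) = 2; h(5) = 3; h(6) = 6.
No roots. A degree-2 polynomial over a field with no linear factor is irreducible.

Yes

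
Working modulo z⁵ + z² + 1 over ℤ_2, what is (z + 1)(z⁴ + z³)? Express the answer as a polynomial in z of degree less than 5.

z^3 + z^2 + 1

Multiply in ℤ_2[z]: (z + 1)·(z⁴ + z³) = z⁵ + z³.
Reduce using z⁵ ≡ z² + 1 (mod z⁵ + z² + 1).
Reduced: z³ + z² + 1.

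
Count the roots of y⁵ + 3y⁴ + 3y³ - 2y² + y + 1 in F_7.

Write P(y) = y⁵ + 3y⁴ + 3y³ - 2y² + y + 1.
Evaluate at each of the 7 elements of F_7:
P(0) = 1; P(1) = 0 → root; P(2) = 1; P(3) = 0 → root; P(4) = 4; P(5) = 4; P(6) = 4.
Roots: {1, 3}.

2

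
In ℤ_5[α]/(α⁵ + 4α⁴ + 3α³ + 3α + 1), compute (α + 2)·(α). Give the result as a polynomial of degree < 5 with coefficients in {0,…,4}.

Multiply in ℤ_5[α]: (α + 2)·(α) = α² + 2α.
Reduced: α² + 2α.

α^2 + 2α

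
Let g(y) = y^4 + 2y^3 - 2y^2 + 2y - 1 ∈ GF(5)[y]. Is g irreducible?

Check for roots in GF(5): g(0) = 4; g(1) = 2; g(2) = 2; g(3) = 2; g(4) = 4.
No roots, so no linear factors.
Degree-2 irreducible divisors: test the 10 monic irreducibles of degree 2 over GF(5).
None of them divide g (all give nonzero remainder).
No irreducible factor of degree ≤ 2 exists, so g is irreducible over GF(5).

Yes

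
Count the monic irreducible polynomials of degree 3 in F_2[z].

x^(2^3) − x is the product of all monic irreducibles of degree dividing 3; Möbius inversion gives N = (1/3) Σ μ(3/d)·2^d.
Divisors of 3: 1, 3; μ(3/d) for each: -1, 1.
Σ = − 2^1 + 2^3 = 6.
N = 6/3 = 2.

2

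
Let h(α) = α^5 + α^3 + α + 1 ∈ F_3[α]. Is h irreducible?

Check for roots in F_3: h(0) = 1; h(1) = 1; h(2) = 1.
No roots, so no linear factors.
Monic irreducibles of degree 2 over GF(3): α^2 + 1, α^2 + α - 1, α^2 - α - 1.
None of them divide h (all give nonzero remainder).
No irreducible factor of degree ≤ 2 exists, so h is irreducible over GF(3).

Yes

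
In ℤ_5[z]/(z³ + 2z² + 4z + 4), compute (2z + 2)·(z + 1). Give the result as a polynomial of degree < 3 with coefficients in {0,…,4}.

2z^2 + 4z + 2

Multiply in ℤ_5[z]: (2z + 2)·(z + 1) = 2z² + 4z + 2.
Reduced: 2z² + 4z + 2.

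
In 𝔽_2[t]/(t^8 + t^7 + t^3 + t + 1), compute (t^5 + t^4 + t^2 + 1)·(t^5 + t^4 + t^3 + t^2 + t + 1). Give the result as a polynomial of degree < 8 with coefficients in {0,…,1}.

Multiply in 𝔽_2[t]: (t^5 + t^4 + t^2 + 1)·(t^5 + t^4 + t^3 + t^2 + t + 1) = t^10 + t^7 + t^6 + t^4 + t + 1.
Reduce using t^8 ≡ t^7 + t^3 + t + 1 (mod t^8 + t^7 + t^3 + t + 1).
Reduced: t^6 + t^5 + t.

t^6 + t^5 + t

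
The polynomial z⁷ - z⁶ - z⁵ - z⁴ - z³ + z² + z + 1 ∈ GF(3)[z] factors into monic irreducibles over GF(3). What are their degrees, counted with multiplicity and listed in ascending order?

Write g(z) = z⁷ - z⁶ - z⁵ - z⁴ - z³ + z² + z + 1.
Roots in GF(3): g(0) = 1; g(1) = 0 → root; g(2) = 0 → root.
Linear factors from roots: (z - 1), (z + 1).
Complete factorization: g(z) = (z + 1)·(z - 1)·(z² + 1)·(z³ - z² - z - 1).
Factor degrees with multiplicity: 1 + 1 + 2 + 3 = 7.

1, 1, 2, 3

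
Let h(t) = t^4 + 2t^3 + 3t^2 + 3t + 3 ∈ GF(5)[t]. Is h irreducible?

Yes

Check for roots in GF(5): h(0) = 3; h(1) = 2; h(2) = 3; h(3) = 4; h(4) = 2.
No roots, so no linear factors.
Degree-2 irreducible divisors: test the 10 monic irreducibles of degree 2 over GF(5).
None of them divide h (all give nonzero remainder).
No irreducible factor of degree ≤ 2 exists, so h is irreducible over GF(5).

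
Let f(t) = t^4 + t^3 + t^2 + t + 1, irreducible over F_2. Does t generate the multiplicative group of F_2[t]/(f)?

|GF(2^4)^×| = 2^4 − 1 = 15. Prime factorization: 15 = 3·5.
f is primitive ⇔ t has order 15 in GF(2)[t]/(f), i.e. t^(15/q) ≠ 1 for each prime q | 15.
t^(5) mod f = 1
t^(3) mod f = t^3.
Since t^(5) = 1, the order of t divides 5 < 15; not primitive.

No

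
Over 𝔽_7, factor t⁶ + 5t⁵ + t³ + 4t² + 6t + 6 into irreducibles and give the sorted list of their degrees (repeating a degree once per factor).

1, 2, 3

Write g(t) = t⁶ + 5t⁵ + t³ + 4t² + 6t + 6.
Linear factors from roots: (t + 5).
Complete factorization: g(t) = (t + 5)·(t² + 3t + 6)·(t³ + 4t² + 3t + 3).
Factor degrees with multiplicity: 1 + 2 + 3 = 6.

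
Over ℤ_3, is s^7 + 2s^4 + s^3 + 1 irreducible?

Yes

Write m(s) = s^7 + 2s^4 + s^3 + 1.
Check for roots in ℤ_3: m(0) = 1; m(1) = 2; m(2) = 1.
No roots, so no linear factors.
Monic irreducibles of degree 2 over GF(3): s^2 + 1, s^2 + s + 2, s^2 + 2s + 2.
None of them divide m (all give nonzero remainder).
Degree-3 irreducible divisors: test the 8 monic irreducibles of degree 3 over GF(3).
None of them divide m (all give nonzero remainder).
No irreducible factor of degree ≤ 3 exists, so m is irreducible over GF(3).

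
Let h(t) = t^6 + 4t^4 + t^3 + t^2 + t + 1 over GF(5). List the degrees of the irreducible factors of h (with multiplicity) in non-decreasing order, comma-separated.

Roots in GF(5): h(0) = 1; h(1) = 4; h(2) = 3; h(3) = 3; h(4) = 0 → root.
Linear factors from roots: (t + 1).
Complete factorization: h(t) = (t + 1)^2·(t^4 + 3t^3 + 2t^2 + 4t + 1).
Factor degrees with multiplicity: 1 + 1 + 4 = 6.

1, 1, 4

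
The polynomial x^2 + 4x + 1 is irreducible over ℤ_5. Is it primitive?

Write f(x) = x^2 + 4x + 1.
|GF(5^2)^×| = 5^2 − 1 = 24. Prime factorization: 24 = 2^3·3.
f is primitive ⇔ x has order 24 in GF(5)[x]/(f), i.e. x^(24/q) ≠ 1 for each prime q | 24.
x^(12) mod f = 1
x^(8) mod f = x + 4.
Since x^(12) = 1, the order of x divides 12 < 24; not primitive.

No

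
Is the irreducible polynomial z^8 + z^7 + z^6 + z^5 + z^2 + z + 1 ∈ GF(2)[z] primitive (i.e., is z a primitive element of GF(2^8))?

Write f(z) = z^8 + z^7 + z^6 + z^5 + z^2 + z + 1.
|GF(2^8)^×| = 2^8 − 1 = 255. Prime factorization: 255 = 3·5·17.
f is primitive ⇔ z has order 255 in GF(2)[z]/(f), i.e. z^(255/q) ≠ 1 for each prime q | 255.
z^(85) mod f = z^7 + z^2 + 1.
z^(51) mod f = z^6 + z^5 + z^4 + z^3 + z^2 + z.
z^(15) mod f = z^7 + z^6 + z^3 + z^2 + 1.
None equal 1, so z has full order 255; f is primitive.

Yes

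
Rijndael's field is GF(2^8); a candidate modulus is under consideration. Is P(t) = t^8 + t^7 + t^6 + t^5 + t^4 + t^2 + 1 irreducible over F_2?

Check for roots in F_2: P(0) = 1; P(1) = 1.
No roots, so no linear factors.
Monic irreducibles of degree 2 over GF(2): t^2 + t + 1.
None of them divide P (all give nonzero remainder).
Monic irreducibles of degree 3 over GF(2): t^3 + t + 1, t^3 + t^2 + 1.
None of them divide P (all give nonzero remainder).
Monic irreducibles of degree 4 over GF(2): t^4 + t + 1, t^4 + t^3 + 1, t^4 + t^3 + t^2 + t + 1.
None of them divide P (all give nonzero remainder).
No irreducible factor of degree ≤ 4 exists, so P is irreducible over GF(2).

Yes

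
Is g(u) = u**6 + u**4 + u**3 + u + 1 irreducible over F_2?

Yes

Check for roots in F_2: g(0) = 1; g(1) = 1.
No roots, so no linear factors.
Monic irreducibles of degree 2 over GF(2): u**2 + u + 1.
None of them divide g (all give nonzero remainder).
Monic irreducibles of degree 3 over GF(2): u**3 + u + 1, u**3 + u**2 + 1.
None of them divide g (all give nonzero remainder).
No irreducible factor of degree ≤ 3 exists, so g is irreducible over GF(2).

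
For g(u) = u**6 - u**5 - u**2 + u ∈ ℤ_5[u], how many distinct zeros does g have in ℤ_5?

5

Evaluate at each of the 5 elements of ℤ_5:
g(0) = 0 → root; g(1) = 0 → root; g(2) = 0 → root; g(3) = 0 → root; g(4) = 0 → root.
Roots: {0, 1, 2, 3, 4}.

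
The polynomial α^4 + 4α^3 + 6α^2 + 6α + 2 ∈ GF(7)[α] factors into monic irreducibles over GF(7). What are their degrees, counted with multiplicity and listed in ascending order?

Write f(α) = α^4 + 4α^3 + 6α^2 + 6α + 2.
Complete factorization: f(α) = (α^4 + 4α^3 + 6α^2 + 6α + 2).
Factor degrees with multiplicity: 4 = 4.

4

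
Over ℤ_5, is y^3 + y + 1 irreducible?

Yes

Write m(y) = y^3 + y + 1.
Check for roots in ℤ_5: m(0) = 1; m(1) = 3; m(2) = 1; m(3) = 1; m(4) = 4.
No roots. A degree-3 polynomial over a field with no linear factor is irreducible.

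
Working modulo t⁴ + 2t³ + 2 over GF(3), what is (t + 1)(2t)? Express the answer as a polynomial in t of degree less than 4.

2t^2 + 2t

Multiply in GF(3)[t]: (t + 1)·(2t) = 2t² + 2t.
Reduced: 2t² + 2t.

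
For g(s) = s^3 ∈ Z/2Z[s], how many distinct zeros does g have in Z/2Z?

Evaluate at each of the 2 elements of Z/2Z:
g(0) = 0 → root; g(1) = 1.
Roots: {0}.

1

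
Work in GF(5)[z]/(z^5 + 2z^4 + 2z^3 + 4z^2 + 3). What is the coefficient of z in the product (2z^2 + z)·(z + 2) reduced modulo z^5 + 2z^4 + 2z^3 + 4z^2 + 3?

Multiply in GF(5)[z]: (2z^2 + z)·(z + 2) = 2z^3 + 2z.
Reduced: 2z^3 + 2z.

2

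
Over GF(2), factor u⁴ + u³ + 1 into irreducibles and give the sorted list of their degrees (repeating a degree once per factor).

Write f(u) = u⁴ + u³ + 1.
Roots in GF(2): f(0) = 1; f(1) = 1.
Complete factorization: f(u) = (u⁴ + u³ + 1).
Factor degrees with multiplicity: 4 = 4.

4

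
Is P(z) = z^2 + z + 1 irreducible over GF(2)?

Check for roots in GF(2): P(0) = 1; P(1) = 1.
No roots. A degree-2 polynomial over a field with no linear factor is irreducible.

Yes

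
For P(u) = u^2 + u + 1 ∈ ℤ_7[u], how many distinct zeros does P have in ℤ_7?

Evaluate at each of the 7 elements of ℤ_7:
P(0) = 1; P(1) = 3; P(2) = 0 → root; P(3) = 6; P(4) = 0 → root; P(5) = 3; P(6) = 1.
Roots: {2, 4}.

2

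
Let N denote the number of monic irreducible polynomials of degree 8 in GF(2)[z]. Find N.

30

By the necklace-counting formula, N_2(8) = (1/8) Σ_{d|8} μ(8/d)·2^d.
Divisors of 8: 1, 2, 4, 8; μ(8/d) for each: 0, 0, -1, 1.
Σ = − 2^4 + 2^8 = 240.
N = 240/8 = 30.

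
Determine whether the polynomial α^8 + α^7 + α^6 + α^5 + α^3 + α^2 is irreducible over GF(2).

Write P(α) = α^8 + α^7 + α^6 + α^5 + α^3 + α^2.
Check for roots in GF(2): P(0) = 0 → root; P(1) = 0 → root.
P(0) = 0, so (α) divides P(α); P is reducible.

No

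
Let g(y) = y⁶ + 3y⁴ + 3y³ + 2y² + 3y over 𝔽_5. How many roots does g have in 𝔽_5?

4

Evaluate at each of the 5 elements of 𝔽_5:
g(0) = 0 → root; g(1) = 2; g(2) = 0 → root; g(3) = 0 → root; g(4) = 0 → root.
Roots: {0, 2, 3, 4}.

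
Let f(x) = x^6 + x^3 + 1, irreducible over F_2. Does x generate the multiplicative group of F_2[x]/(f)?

|GF(2^6)^×| = 2^6 − 1 = 63. Prime factorization: 63 = 3^2·7.
f is primitive ⇔ x has order 63 in GF(2)[x]/(f), i.e. x^(63/q) ≠ 1 for each prime q | 63.
x^(21) mod f = x^3.
x^(9) mod f = 1
Since x^(9) = 1, the order of x divides 9 < 63; not primitive.

No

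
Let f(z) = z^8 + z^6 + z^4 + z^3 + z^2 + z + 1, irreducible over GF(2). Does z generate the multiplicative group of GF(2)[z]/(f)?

|GF(2^8)^×| = 2^8 − 1 = 255. Prime factorization: 255 = 3·5·17.
f is primitive ⇔ z has order 255 in GF(2)[z]/(f), i.e. z^(255/q) ≠ 1 for each prime q | 255.
z^(85) mod f = z^4 + z^3 + z.
z^(51) mod f = z^6 + z^3.
z^(15) mod f = z^6 + z + 1.
None equal 1, so z has full order 255; f is primitive.

Yes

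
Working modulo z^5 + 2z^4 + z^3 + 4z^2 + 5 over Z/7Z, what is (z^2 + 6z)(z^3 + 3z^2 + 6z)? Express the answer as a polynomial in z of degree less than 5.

Multiply in Z/7Z[z]: (z^2 + 6z)·(z^3 + 3z^2 + 6z) = z^5 + 2z^4 + 3z^3 + z^2.
Reduce using z^5 ≡ 5z^4 + 6z^3 + 3z^2 + 2 (mod z^5 + 2z^4 + z^3 + 4z^2 + 5).
Reduced: 2z^3 + 4z^2 + 2.

2z^3 + 4z^2 + 2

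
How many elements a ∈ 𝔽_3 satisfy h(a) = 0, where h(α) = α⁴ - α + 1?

1

Evaluate at each of the 3 elements of 𝔽_3:
h(0) = 1; h(1) = 1; h(2) = 0 → root.
Roots: {2}.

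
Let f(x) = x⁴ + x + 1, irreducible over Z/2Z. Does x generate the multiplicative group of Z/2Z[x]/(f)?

|GF(2^4)^×| = 2^4 − 1 = 15. Prime factorization: 15 = 3·5.
f is primitive ⇔ x has order 15 in GF(2)[x]/(f), i.e. x^(15/q) ≠ 1 for each prime q | 15.
x^(5) mod f = x² + x.
x^(3) mod f = x³.
None equal 1, so x has full order 15; f is primitive.

Yes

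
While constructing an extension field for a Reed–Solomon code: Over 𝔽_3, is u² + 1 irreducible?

Yes

Write h(u) = u² + 1.
Check for roots in 𝔽_3: h(0) = 1; h(1) = 2; h(2) = 2.
No roots. A degree-2 polynomial over a field with no linear factor is irreducible.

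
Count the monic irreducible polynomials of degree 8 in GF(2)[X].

30

By the necklace-counting formula, N_2(8) = (1/8) Σ_{d|8} μ(8/d)·2^d.
Divisors of 8: 1, 2, 4, 8; μ(8/d) for each: 0, 0, -1, 1.
Σ = − 2^4 + 2^8 = 240.
N = 240/8 = 30.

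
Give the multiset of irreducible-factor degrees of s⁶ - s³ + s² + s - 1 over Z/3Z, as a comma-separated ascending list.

6

Write h(s) = s⁶ - s³ + s² + s - 1.
Roots in Z/3Z: h(0) = 2; h(1) = 1; h(2) = 1.
Complete factorization: h(s) = (s⁶ - s³ + s² + s - 1).
Factor degrees with multiplicity: 6 = 6.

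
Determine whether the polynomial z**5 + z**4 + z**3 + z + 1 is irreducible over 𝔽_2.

Yes

Write f(z) = z**5 + z**4 + z**3 + z + 1.
Check for roots in 𝔽_2: f(0) = 1; f(1) = 1.
No roots, so no linear factors.
Monic irreducibles of degree 2 over GF(2): z**2 + z + 1.
None of them divide f (all give nonzero remainder).
No irreducible factor of degree ≤ 2 exists, so f is irreducible over GF(2).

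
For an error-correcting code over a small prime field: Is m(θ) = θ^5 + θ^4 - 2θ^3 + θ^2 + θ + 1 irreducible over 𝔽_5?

Yes

Check for roots in 𝔽_5: m(0) = 1; m(1) = 3; m(2) = 4; m(3) = 3; m(4) = 3.
No roots, so no linear factors.
Degree-2 irreducible divisors: test the 10 monic irreducibles of degree 2 over GF(5).
None of them divide m (all give nonzero remainder).
No irreducible factor of degree ≤ 2 exists, so m is irreducible over GF(5).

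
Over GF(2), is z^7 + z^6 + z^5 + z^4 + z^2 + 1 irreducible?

No

Write f(z) = z^7 + z^6 + z^5 + z^4 + z^2 + 1.
Check for roots in GF(2): f(0) = 1; f(1) = 0 → root.
f(1) = 0, so (z − 1) divides f(z); f is reducible.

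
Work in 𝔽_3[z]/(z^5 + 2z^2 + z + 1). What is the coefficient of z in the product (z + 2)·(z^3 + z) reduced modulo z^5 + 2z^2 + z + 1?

Multiply in 𝔽_3[z]: (z + 2)·(z^3 + z) = z^4 + 2z^3 + z^2 + 2z.
Reduced: z^4 + 2z^3 + z^2 + 2z.

2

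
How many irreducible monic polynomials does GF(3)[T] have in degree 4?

By the necklace-counting formula, N_3(4) = (1/4) Σ_{d|4} μ(4/d)·3^d.
Divisors of 4: 1, 2, 4; μ(4/d) for each: 0, -1, 1.
Σ = − 3^2 + 3^4 = 72.
N = 72/4 = 18.

18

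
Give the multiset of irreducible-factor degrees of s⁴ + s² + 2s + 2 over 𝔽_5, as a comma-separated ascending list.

Write g(s) = s⁴ + s² + 2s + 2.
Roots in 𝔽_5: g(0) = 2; g(1) = 1; g(2) = 1; g(3) = 3; g(4) = 2.
Complete factorization: g(s) = (s⁴ + s² + 2s + 2).
Factor degrees with multiplicity: 4 = 4.

4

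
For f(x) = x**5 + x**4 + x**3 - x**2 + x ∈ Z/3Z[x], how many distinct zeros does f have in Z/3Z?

3

Evaluate at each of the 3 elements of Z/3Z:
f(0) = 0 → root; f(1) = 0 → root; f(2) = 0 → root.
Roots: {0, 1, 2}.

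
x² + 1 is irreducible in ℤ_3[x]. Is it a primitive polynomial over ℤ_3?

Write f(x) = x² + 1.
|GF(3^2)^×| = 3^2 − 1 = 8. Prime factorization: 8 = 2^3.
f is primitive ⇔ x has order 8 in GF(3)[x]/(f), i.e. x^(8/q) ≠ 1 for each prime q | 8.
x^(4) mod f = 1
Since x^(4) = 1, the order of x divides 4 < 8; not primitive.

No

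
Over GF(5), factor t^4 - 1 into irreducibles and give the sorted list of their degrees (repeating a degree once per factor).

Write f(t) = t^4 - 1.
Roots in GF(5): f(0) = 4; f(1) = 0 → root; f(2) = 0 → root; f(3) = 0 → root; f(4) = 0 → root.
Linear factors from roots: (t - 1), (t - 2), (t + 2), (t + 1).
Complete factorization: f(t) = (t + 1)·(t + 2)·(t - 2)·(t - 1).
Factor degrees with multiplicity: 1 + 1 + 1 + 1 = 4.

1, 1, 1, 1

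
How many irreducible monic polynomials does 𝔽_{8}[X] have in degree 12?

5726600880

x^(8^12) − x is the product of all monic irreducibles of degree dividing 12; Möbius inversion gives N = (1/12) Σ μ(12/d)·8^d.
Divisors of 12: 1, 2, 3, 4, 6, 12; μ(12/d) for each: 0, 1, 0, -1, -1, 1.
Σ = 8^2 − 8^4 − 8^6 + 8^12 = 68719210560.
N = 68719210560/12 = 5726600880.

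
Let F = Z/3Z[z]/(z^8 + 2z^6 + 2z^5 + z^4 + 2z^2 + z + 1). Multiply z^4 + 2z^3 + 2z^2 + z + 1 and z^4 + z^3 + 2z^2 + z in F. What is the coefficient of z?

0

Multiply in Z/3Z[z]: (z^4 + 2z^3 + 2z^2 + z + 1)·(z^4 + z^3 + 2z^2 + z) = z^8 + 2z^5 + 2z^4 + 2z^3 + z.
Reduce using z^8 ≡ z^6 + z^5 + 2z^4 + z^2 + 2z + 2 (mod z^8 + 2z^6 + 2z^5 + z^4 + 2z^2 + z + 1).
Reduced: z^6 + z^4 + 2z^3 + z^2 + 2.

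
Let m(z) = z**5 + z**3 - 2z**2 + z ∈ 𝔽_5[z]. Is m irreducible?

No

Check for roots in 𝔽_5: m(0) = 0 → root; m(1) = 1; m(2) = 4; m(3) = 0 → root; m(4) = 0 → root.
m(0) = 0, so (z) divides m(z); m is reducible.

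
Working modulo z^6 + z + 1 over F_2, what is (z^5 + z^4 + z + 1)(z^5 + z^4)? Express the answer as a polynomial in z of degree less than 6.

Multiply in F_2[z]: (z^5 + z^4 + z + 1)·(z^5 + z^4) = z^10 + z^8 + z^6 + z^4.
Reduce using z^6 ≡ z + 1 (mod z^6 + z + 1).
Reduced: z^5 + z^3 + z^2 + z + 1.

z^5 + z^3 + z^2 + z + 1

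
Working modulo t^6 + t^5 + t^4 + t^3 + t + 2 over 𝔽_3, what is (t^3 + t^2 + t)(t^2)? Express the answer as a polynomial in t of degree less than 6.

t^5 + t^4 + t^3

Multiply in 𝔽_3[t]: (t^3 + t^2 + t)·(t^2) = t^5 + t^4 + t^3.
Reduced: t^5 + t^4 + t^3.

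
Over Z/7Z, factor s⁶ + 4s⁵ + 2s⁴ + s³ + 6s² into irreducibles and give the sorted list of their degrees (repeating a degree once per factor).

1, 1, 1, 1, 2

Write f(s) = s⁶ + 4s⁵ + 2s⁴ + s³ + 6s².
Linear factors from roots: (s), (s + 6).
Complete factorization: f(s) = (s)^2·(s + 6)^2·(s² + 6s + 6).
Factor degrees with multiplicity: 1 + 1 + 1 + 1 + 2 = 6.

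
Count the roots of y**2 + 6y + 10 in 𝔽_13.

Write f(y) = y**2 + 6y + 10.
Evaluate at each of the 13 elements of 𝔽_13:
f(0) = 10; f(1) = 4; f(2) = 0 → root; f(3) = 11; f(4) = 11; f(5) = 0 → root; f(6) = 4; f(7) = 10; f(8) = 5; f(9) = 2; f(10) = 1; f(11) = 2; f(12) = 5.
Roots: {2, 5}.

2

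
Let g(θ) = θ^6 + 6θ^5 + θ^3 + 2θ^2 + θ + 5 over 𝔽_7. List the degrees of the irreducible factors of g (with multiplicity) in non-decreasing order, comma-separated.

1, 1, 2, 2

Linear factors from roots: (θ + 4), (θ + 1).
Complete factorization: g(θ) = (θ + 1)·(θ + 4)·(θ^2 + 3θ + 1)·(θ^2 + 5θ + 3).
Factor degrees with multiplicity: 1 + 1 + 2 + 2 = 6.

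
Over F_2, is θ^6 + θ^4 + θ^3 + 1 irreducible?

No

Write P(θ) = θ^6 + θ^4 + θ^3 + 1.
Check for roots in F_2: P(0) = 1; P(1) = 0 → root.
P(1) = 0, so (θ − 1) divides P(θ); P is reducible.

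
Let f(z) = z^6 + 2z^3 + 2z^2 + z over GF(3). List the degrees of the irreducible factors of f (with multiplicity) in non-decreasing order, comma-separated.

1, 1, 1, 1, 2

Roots in GF(3): f(0) = 0 → root; f(1) = 0 → root; f(2) = 0 → root.
Linear factors from roots: (z), (z + 2), (z + 1).
Complete factorization: f(z) = (z)·(z + 2)·(z + 1)^2·(z^2 + 2z + 2).
Factor degrees with multiplicity: 1 + 1 + 1 + 1 + 2 = 6.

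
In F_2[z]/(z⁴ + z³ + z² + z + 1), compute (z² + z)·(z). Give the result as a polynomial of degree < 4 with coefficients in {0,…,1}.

z^3 + z^2

Multiply in F_2[z]: (z² + z)·(z) = z³ + z².
Reduced: z³ + z².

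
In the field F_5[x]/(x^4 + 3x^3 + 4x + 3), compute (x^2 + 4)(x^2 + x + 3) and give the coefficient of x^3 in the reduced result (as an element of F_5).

Multiply in F_5[x]: (x^2 + 4)·(x^2 + x + 3) = x^4 + x^3 + 2x^2 + 4x + 2.
Reduce using x^4 ≡ 2x^3 + x + 2 (mod x^4 + 3x^3 + 4x + 3).
Reduced: 3x^3 + 2x^2 + 4.

3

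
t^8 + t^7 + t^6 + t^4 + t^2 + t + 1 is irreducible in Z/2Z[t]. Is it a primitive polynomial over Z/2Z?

No

Write f(t) = t^8 + t^7 + t^6 + t^4 + t^2 + t + 1.
|GF(2^8)^×| = 2^8 − 1 = 255. Prime factorization: 255 = 3·5·17.
f is primitive ⇔ t has order 255 in GF(2)[t]/(f), i.e. t^(255/q) ≠ 1 for each prime q | 255.
t^(85) mod f = 1
t^(51) mod f = 1
t^(15) mod f = t^7 + t^4 + t^3 + t^2 + t.
Since t^(85) = 1, the order of t divides 85 < 255; not primitive.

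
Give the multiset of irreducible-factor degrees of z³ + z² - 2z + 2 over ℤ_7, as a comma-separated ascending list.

3

Write h(z) = z³ + z² - 2z + 2.
Complete factorization: h(z) = (z³ + z² - 2z + 2).
Factor degrees with multiplicity: 3 = 3.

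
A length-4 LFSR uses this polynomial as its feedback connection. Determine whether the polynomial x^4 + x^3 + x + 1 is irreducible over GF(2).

No

Write P(x) = x^4 + x^3 + x + 1.
Check for roots in GF(2): P(0) = 1; P(1) = 0 → root.
P(1) = 0, so (x − 1) divides P(x); P is reducible.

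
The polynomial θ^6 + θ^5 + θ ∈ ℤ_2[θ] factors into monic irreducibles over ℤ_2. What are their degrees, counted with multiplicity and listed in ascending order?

Write f(θ) = θ^6 + θ^5 + θ.
Roots in ℤ_2: f(0) = 0 → root; f(1) = 1.
Linear factors from roots: (θ).
Complete factorization: f(θ) = (θ)·(θ^2 + θ + 1)·(θ^3 + θ + 1).
Factor degrees with multiplicity: 1 + 2 + 3 = 6.

1, 2, 3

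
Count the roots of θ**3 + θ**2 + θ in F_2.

Write g(θ) = θ**3 + θ**2 + θ.
Evaluate at each of the 2 elements of F_2:
g(0) = 0 → root; g(1) = 1.
Roots: {0}.

1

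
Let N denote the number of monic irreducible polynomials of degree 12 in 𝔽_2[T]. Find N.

335

Gauss's count: N_{2}(12) = (1/12) Σ_{d|12} μ(12/d)·2^d.
Divisors of 12: 1, 2, 3, 4, 6, 12; μ(12/d) for each: 0, 1, 0, -1, -1, 1.
Σ = 2^2 − 2^4 − 2^6 + 2^12 = 4020.
N = 4020/12 = 335.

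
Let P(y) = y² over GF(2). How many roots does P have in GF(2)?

Evaluate at each of the 2 elements of GF(2):
P(0) = 0 → root; P(1) = 1.
Roots: {0}.

1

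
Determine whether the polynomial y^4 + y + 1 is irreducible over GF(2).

Write g(y) = y^4 + y + 1.
Check for roots in GF(2): g(0) = 1; g(1) = 1.
No roots, so no linear factors.
Monic irreducibles of degree 2 over GF(2): y^2 + y + 1.
None of them divide g (all give nonzero remainder).
No irreducible factor of degree ≤ 2 exists, so g is irreducible over GF(2).

Yes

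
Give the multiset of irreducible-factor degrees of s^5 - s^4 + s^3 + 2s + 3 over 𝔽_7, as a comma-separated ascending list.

Write h(s) = s^5 - s^4 + s^3 + 2s + 3.
Complete factorization: h(s) = (s^5 - s^4 + s^3 + 2s + 3).
Factor degrees with multiplicity: 5 = 5.

5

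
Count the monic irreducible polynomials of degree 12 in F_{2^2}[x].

By the necklace-counting formula, N_4(12) = (1/12) Σ_{d|12} μ(12/d)·4^d.
Divisors of 12: 1, 2, 3, 4, 6, 12; μ(12/d) for each: 0, 1, 0, -1, -1, 1.
Σ = 4^2 − 4^4 − 4^6 + 4^12 = 16772880.
N = 16772880/12 = 1397740.

1397740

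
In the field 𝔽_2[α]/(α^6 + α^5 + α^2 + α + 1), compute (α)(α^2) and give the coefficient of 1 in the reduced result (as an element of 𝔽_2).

Multiply in 𝔽_2[α]: (α)·(α^2) = α^3.
Reduced: α^3.

0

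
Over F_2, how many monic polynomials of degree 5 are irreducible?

6

By the necklace-counting formula, N_2(5) = (1/5) Σ_{d|5} μ(5/d)·2^d.
Divisors of 5: 1, 5; μ(5/d) for each: -1, 1.
Σ = − 2^1 + 2^5 = 30.
N = 30/5 = 6.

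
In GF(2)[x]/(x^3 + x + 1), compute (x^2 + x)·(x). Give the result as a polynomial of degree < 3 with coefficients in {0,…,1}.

Multiply in GF(2)[x]: (x^2 + x)·(x) = x^3 + x^2.
Reduce using x^3 ≡ x + 1 (mod x^3 + x + 1).
Reduced: x^2 + x + 1.

x^2 + x + 1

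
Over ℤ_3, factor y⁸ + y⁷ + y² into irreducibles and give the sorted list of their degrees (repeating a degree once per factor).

Write g(y) = y⁸ + y⁷ + y².
Roots in ℤ_3: g(0) = 0 → root; g(1) = 0 → root; g(2) = 1.
Linear factors from roots: (y), (y + 2).
Complete factorization: g(y) = (y + 2)·(y)^2·(y² + y + 2)·(y³ + y² + 2y + 1).
Factor degrees with multiplicity: 1 + 1 + 1 + 2 + 3 = 8.

1, 1, 1, 2, 3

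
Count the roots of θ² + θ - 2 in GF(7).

2

Write h(θ) = θ² + θ - 2.
Evaluate at each of the 7 elements of GF(7):
h(0) = 5; h(1) = 0 → root; h(2) = 4; h(3) = 3; h(4) = 4; h(5) = 0 → root; h(6) = 5.
Roots: {1, 5}.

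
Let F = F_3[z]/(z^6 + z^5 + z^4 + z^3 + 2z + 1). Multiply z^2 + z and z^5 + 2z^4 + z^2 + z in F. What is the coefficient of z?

1

Multiply in F_3[z]: (z^2 + z)·(z^5 + 2z^4 + z^2 + z) = z^7 + 2z^5 + z^4 + 2z^3 + z^2.
Reduce using z^6 ≡ 2z^5 + 2z^4 + 2z^3 + z + 2 (mod z^6 + z^5 + z^4 + z^3 + 2z + 1).
Reduced: 2z^5 + z^4 + 2z^2 + z + 1.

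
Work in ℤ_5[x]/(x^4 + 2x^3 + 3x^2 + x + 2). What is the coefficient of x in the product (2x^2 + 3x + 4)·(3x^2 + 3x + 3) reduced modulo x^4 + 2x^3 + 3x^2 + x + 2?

Multiply in ℤ_5[x]: (2x^2 + 3x + 4)·(3x^2 + 3x + 3) = x^4 + 2x^2 + x + 2.
Reduce using x^4 ≡ 3x^3 + 2x^2 + 4x + 3 (mod x^4 + 2x^3 + 3x^2 + x + 2).
Reduced: 3x^3 + 4x^2.

0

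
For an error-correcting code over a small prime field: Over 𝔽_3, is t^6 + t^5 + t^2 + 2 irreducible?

Write m(t) = t^6 + t^5 + t^2 + 2.
Check for roots in 𝔽_3: m(0) = 2; m(1) = 2; m(2) = 0 → root.
m(2) = 0, so (t − 2) divides m(t); m is reducible.

No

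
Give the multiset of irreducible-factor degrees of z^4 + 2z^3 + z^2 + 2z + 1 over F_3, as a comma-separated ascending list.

Write g(z) = z^4 + 2z^3 + z^2 + 2z + 1.
Roots in F_3: g(0) = 1; g(1) = 1; g(2) = 2.
Complete factorization: g(z) = (z^4 + 2z^3 + z^2 + 2z + 1).
Factor degrees with multiplicity: 4 = 4.

4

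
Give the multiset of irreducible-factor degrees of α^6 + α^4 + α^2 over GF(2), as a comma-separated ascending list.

1, 1, 2, 2

Write g(α) = α^6 + α^4 + α^2.
Roots in GF(2): g(0) = 0 → root; g(1) = 1.
Linear factors from roots: (α).
Complete factorization: g(α) = (α)^2·(α^2 + α + 1)^2.
Factor degrees with multiplicity: 1 + 1 + 2 + 2 = 6.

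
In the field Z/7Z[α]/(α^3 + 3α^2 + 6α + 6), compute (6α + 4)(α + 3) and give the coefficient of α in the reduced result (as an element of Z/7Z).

1

Multiply in Z/7Z[α]: (6α + 4)·(α + 3) = 6α^2 + α + 5.
Reduced: 6α^2 + α + 5.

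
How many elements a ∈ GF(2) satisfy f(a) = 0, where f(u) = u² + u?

Evaluate at each of the 2 elements of GF(2):
f(0) = 0 → root; f(1) = 0 → root.
Roots: {0, 1}.

2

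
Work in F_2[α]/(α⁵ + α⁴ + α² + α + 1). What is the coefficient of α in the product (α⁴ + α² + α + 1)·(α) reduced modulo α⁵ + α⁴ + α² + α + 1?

Multiply in F_2[α]: (α⁴ + α² + α + 1)·(α) = α⁵ + α³ + α² + α.
Reduce using α⁵ ≡ α⁴ + α² + α + 1 (mod α⁵ + α⁴ + α² + α + 1).
Reduced: α⁴ + α³ + 1.

0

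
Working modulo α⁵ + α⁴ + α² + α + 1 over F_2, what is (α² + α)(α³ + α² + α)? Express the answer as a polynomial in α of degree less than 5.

Multiply in F_2[α]: (α² + α)·(α³ + α² + α) = α⁵ + α².
Reduce using α⁵ ≡ α⁴ + α² + α + 1 (mod α⁵ + α⁴ + α² + α + 1).
Reduced: α⁴ + α + 1.

α^4 + α + 1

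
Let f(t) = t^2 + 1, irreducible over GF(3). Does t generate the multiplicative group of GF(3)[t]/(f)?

|GF(3^2)^×| = 3^2 − 1 = 8. Prime factorization: 8 = 2^3.
f is primitive ⇔ t has order 8 in GF(3)[t]/(f), i.e. t^(8/q) ≠ 1 for each prime q | 8.
t^(4) mod f = 1
Since t^(4) = 1, the order of t divides 4 < 8; not primitive.

No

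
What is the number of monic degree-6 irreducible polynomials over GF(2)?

The number of monic irreducibles of degree 6 over GF(2) is (1/6)·Σ_{d∣6} μ(6/d) 2^d.
Divisors of 6: 1, 2, 3, 6; μ(6/d) for each: 1, -1, -1, 1.
Σ = 2^1 − 2^2 − 2^3 + 2^6 = 54.
N = 54/6 = 9.

9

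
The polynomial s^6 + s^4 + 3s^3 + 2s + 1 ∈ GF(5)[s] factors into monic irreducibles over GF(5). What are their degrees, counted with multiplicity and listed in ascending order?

6

Write g(s) = s^6 + s^4 + 3s^3 + 2s + 1.
Roots in GF(5): g(0) = 1; g(1) = 3; g(2) = 4; g(3) = 3; g(4) = 3.
Complete factorization: g(s) = (s^6 + s^4 + 3s^3 + 2s + 1).
Factor degrees with multiplicity: 6 = 6.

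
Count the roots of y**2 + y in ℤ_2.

Write g(y) = y**2 + y.
Evaluate at each of the 2 elements of ℤ_2:
g(0) = 0 → root; g(1) = 0 → root.
Roots: {0, 1}.

2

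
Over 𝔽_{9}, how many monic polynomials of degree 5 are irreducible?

Gauss's count: N_{9}(5) = (1/5) Σ_{d|5} μ(5/d)·9^d.
Divisors of 5: 1, 5; μ(5/d) for each: -1, 1.
Σ = − 9^1 + 9^5 = 59040.
N = 59040/5 = 11808.

11808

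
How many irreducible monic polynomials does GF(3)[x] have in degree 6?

The number of monic irreducibles of degree 6 over GF(3) is (1/6)·Σ_{d∣6} μ(6/d) 3^d.
Divisors of 6: 1, 2, 3, 6; μ(6/d) for each: 1, -1, -1, 1.
Σ = 3^1 − 3^2 − 3^3 + 3^6 = 696.
N = 696/6 = 116.

116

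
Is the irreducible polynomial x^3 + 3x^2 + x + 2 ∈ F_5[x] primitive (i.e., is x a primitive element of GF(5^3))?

Write f(x) = x^3 + 3x^2 + x + 2.
|GF(5^3)^×| = 5^3 − 1 = 124. Prime factorization: 124 = 2^2·31.
f is primitive ⇔ x has order 124 in GF(5)[x]/(f), i.e. x^(124/q) ≠ 1 for each prime q | 124.
x^(62) mod f = 4.
x^(4) mod f = 3x^2 + x + 1.
None equal 1, so x has full order 124; f is primitive.

Yes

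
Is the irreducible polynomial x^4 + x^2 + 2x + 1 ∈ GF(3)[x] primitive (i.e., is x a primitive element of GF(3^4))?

No

Write f(x) = x^4 + x^2 + 2x + 1.
|GF(3^4)^×| = 3^4 − 1 = 80. Prime factorization: 80 = 2^4·5.
f is primitive ⇔ x has order 80 in GF(3)[x]/(f), i.e. x^(80/q) ≠ 1 for each prime q | 80.
x^(40) mod f = 1
x^(16) mod f = 2x^3 + 2.
Since x^(40) = 1, the order of x divides 40 < 80; not primitive.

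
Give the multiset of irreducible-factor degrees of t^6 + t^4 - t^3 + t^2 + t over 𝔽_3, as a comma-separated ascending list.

Write g(t) = t^6 + t^4 - t^3 + t^2 + t.
Roots in 𝔽_3: g(0) = 0 → root; g(1) = 0 → root; g(2) = 0 → root.
Linear factors from roots: (t), (t - 1), (t + 1).
Complete factorization: g(t) = (t)·(t + 1)·(t - 1)·(t^3 - t - 1).
Factor degrees with multiplicity: 1 + 1 + 1 + 3 = 6.

1, 1, 1, 3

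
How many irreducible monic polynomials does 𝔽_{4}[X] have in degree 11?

The number of monic irreducibles of degree 11 over GF(4) is (1/11)·Σ_{d∣11} μ(11/d) 4^d.
Divisors of 11: 1, 11; μ(11/d) for each: -1, 1.
Σ = − 4^1 + 4^11 = 4194300.
N = 4194300/11 = 381300.

381300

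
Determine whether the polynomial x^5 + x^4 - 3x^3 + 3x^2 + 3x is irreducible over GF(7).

No

Write m(x) = x^5 + x^4 - 3x^3 + 3x^2 + 3x.
Check for roots in GF(7): m(0) = 0 → root; m(1) = 5; m(2) = 0 → root; m(3) = 6; m(4) = 0 → root; m(5) = 0 → root; m(6) = 3.
m(0) = 0, so (x) divides m(x); m is reducible.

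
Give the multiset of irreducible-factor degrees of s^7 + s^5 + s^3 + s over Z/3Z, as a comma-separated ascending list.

Write g(s) = s^7 + s^5 + s^3 + s.
Roots in Z/3Z: g(0) = 0 → root; g(1) = 1; g(2) = 2.
Linear factors from roots: (s).
Complete factorization: g(s) = (s)·(s^2 + 1)·(s^2 + s - 1)·(s^2 - s - 1).
Factor degrees with multiplicity: 1 + 2 + 2 + 2 = 7.

1, 2, 2, 2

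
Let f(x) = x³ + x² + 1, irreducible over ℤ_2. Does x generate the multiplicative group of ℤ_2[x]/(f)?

|GF(2^3)^×| = 2^3 − 1 = 7. Prime factorization: 7 = 7.
f is primitive ⇔ x has order 7 in GF(2)[x]/(f), i.e. x^(7/q) ≠ 1 for each prime q | 7.
x^(1) mod f = x.
None equal 1, so x has full order 7; f is primitive.

Yes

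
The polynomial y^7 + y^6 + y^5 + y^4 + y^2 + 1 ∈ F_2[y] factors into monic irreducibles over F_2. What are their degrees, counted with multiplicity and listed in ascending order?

Write g(y) = y^7 + y^6 + y^5 + y^4 + y^2 + 1.
Roots in F_2: g(0) = 1; g(1) = 0 → root.
Linear factors from roots: (y + 1).
Complete factorization: g(y) = (y + 1)^2·(y^2 + y + 1)·(y^3 + y + 1).
Factor degrees with multiplicity: 1 + 1 + 2 + 3 = 7.

1, 1, 2, 3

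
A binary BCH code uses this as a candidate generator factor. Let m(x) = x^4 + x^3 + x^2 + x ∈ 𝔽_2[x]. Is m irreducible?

No

Check for roots in 𝔽_2: m(0) = 0 → root; m(1) = 0 → root.
m(0) = 0, so (x) divides m(x); m is reducible.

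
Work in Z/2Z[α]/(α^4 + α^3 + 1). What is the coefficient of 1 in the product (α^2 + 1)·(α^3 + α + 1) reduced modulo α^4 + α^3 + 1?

0

Multiply in Z/2Z[α]: (α^2 + 1)·(α^3 + α + 1) = α^5 + α^2 + α + 1.
Reduce using α^4 ≡ α^3 + 1 (mod α^4 + α^3 + 1).
Reduced: α^3 + α^2.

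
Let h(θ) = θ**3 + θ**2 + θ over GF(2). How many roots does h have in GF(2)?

1

Evaluate at each of the 2 elements of GF(2):
h(0) = 0 → root; h(1) = 1.
Roots: {0}.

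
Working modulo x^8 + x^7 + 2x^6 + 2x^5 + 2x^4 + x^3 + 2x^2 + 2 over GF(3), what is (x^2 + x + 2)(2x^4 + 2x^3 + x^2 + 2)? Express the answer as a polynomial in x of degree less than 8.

Multiply in GF(3)[x]: (x^2 + x + 2)·(2x^4 + 2x^3 + x^2 + 2) = 2x^6 + x^5 + x^4 + 2x^3 + x^2 + 2x + 1.
Reduced: 2x^6 + x^5 + x^4 + 2x^3 + x^2 + 2x + 1.

2x^6 + x^5 + x^4 + 2x^3 + x^2 + 2x + 1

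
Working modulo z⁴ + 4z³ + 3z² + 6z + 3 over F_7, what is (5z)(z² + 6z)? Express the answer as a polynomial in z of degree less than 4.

Multiply in F_7[z]: (5z)·(z² + 6z) = 5z³ + 2z².
Reduced: 5z³ + 2z².

5z^3 + 2z^2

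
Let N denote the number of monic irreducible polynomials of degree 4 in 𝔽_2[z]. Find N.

3

By the necklace-counting formula, N_2(4) = (1/4) Σ_{d|4} μ(4/d)·2^d.
Divisors of 4: 1, 2, 4; μ(4/d) for each: 0, -1, 1.
Σ = − 2^2 + 2^4 = 12.
N = 12/4 = 3.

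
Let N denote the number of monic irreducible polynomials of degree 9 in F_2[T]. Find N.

The number of monic irreducibles of degree 9 over GF(2) is (1/9)·Σ_{d∣9} μ(9/d) 2^d.
Divisors of 9: 1, 3, 9; μ(9/d) for each: 0, -1, 1.
Σ = − 2^3 + 2^9 = 504.
N = 504/9 = 56.

56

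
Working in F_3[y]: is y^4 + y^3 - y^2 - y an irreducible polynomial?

Write P(y) = y^4 + y^3 - y^2 - y.
Check for roots in F_3: P(0) = 0 → root; P(1) = 0 → root; P(2) = 0 → root.
P(0) = 0, so (y) divides P(y); P is reducible.

No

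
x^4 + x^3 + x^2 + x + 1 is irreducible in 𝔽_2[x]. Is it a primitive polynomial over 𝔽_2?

Write f(x) = x^4 + x^3 + x^2 + x + 1.
|GF(2^4)^×| = 2^4 − 1 = 15. Prime factorization: 15 = 3·5.
f is primitive ⇔ x has order 15 in GF(2)[x]/(f), i.e. x^(15/q) ≠ 1 for each prime q | 15.
x^(5) mod f = 1
x^(3) mod f = x^3.
Since x^(5) = 1, the order of x divides 5 < 15; not primitive.

No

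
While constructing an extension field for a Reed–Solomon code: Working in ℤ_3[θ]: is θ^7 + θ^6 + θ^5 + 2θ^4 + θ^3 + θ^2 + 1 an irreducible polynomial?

Write g(θ) = θ^7 + θ^6 + θ^5 + 2θ^4 + θ^3 + θ^2 + 1.
Check for roots in ℤ_3: g(0) = 1; g(1) = 2; g(2) = 2.
No roots, so no linear factors.
Monic irreducibles of degree 2 over GF(3): θ^2 + 1, θ^2 + θ + 2, θ^2 + 2θ + 2.
None of them divide g (all give nonzero remainder).
Degree-3 irreducible divisors: test the 8 monic irreducibles of degree 3 over GF(3).
None of them divide g (all give nonzero remainder).
No irreducible factor of degree ≤ 3 exists, so g is irreducible over GF(3).

Yes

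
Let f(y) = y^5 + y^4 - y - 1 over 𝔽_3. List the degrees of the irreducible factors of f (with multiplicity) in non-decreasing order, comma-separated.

Roots in 𝔽_3: f(0) = 2; f(1) = 0 → root; f(2) = 0 → root.
Linear factors from roots: (y - 1), (y + 1).
Complete factorization: f(y) = (y - 1)·(y + 1)^2·(y^2 + 1).
Factor degrees with multiplicity: 1 + 1 + 1 + 2 = 5.

1, 1, 1, 2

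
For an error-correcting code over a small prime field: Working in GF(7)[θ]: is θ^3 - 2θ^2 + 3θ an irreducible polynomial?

No

Write g(θ) = θ^3 - 2θ^2 + 3θ.
Check for roots in GF(7): g(0) = 0 → root; g(1) = 2; g(2) = 6; g(3) = 4; g(4) = 2; g(5) = 6; g(6) = 1.
g(0) = 0, so (θ) divides g(θ); g is reducible.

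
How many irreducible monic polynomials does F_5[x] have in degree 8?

48750

x^(5^8) − x is the product of all monic irreducibles of degree dividing 8; Möbius inversion gives N = (1/8) Σ μ(8/d)·5^d.
Divisors of 8: 1, 2, 4, 8; μ(8/d) for each: 0, 0, -1, 1.
Σ = − 5^4 + 5^8 = 390000.
N = 390000/8 = 48750.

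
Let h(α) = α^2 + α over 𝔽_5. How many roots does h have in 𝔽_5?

Evaluate at each of the 5 elements of 𝔽_5:
h(0) = 0 → root; h(1) = 2; h(2) = 1; h(3) = 2; h(4) = 0 → root.
Roots: {0, 4}.

2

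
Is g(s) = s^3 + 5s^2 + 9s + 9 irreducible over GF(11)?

Check each element of GF(11) for a root: g(0)=9, g(1)=2, g(2)=0, g(3)=9, g(4)=2, g(5)=7, g(6)=8, g(7)=0, g(8)=0, g(9)=3, g(10)=4.
g(2) = 0, so (s − 2) divides g(s); g is reducible.

No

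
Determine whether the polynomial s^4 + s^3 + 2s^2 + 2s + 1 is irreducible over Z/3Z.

Write g(s) = s^4 + s^3 + 2s^2 + 2s + 1.
Check for roots in Z/3Z: g(0) = 1; g(1) = 1; g(2) = 1.
No roots, so no linear factors.
Monic irreducibles of degree 2 over GF(3): s^2 + 1, s^2 + s + 2, s^2 + 2s + 2.
s^2 + 2s + 2 divides g: g(s) = (s^2 + 2s + 2)·(s^2 + 2s + 2).

No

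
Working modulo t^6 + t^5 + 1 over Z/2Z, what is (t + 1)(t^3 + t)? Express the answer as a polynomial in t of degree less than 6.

t^4 + t^3 + t^2 + t

Multiply in Z/2Z[t]: (t + 1)·(t^3 + t) = t^4 + t^3 + t^2 + t.
Reduced: t^4 + t^3 + t^2 + t.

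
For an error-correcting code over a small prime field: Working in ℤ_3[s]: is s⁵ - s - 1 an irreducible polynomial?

Write h(s) = s⁵ - s - 1.
Check for roots in ℤ_3: h(0) = 2; h(1) = 2; h(2) = 2.
No roots, so no linear factors.
Monic irreducibles of degree 2 over GF(3): s² + 1, s² + s - 1, s² - s - 1.
None of them divide h (all give nonzero remainder).
No irreducible factor of degree ≤ 2 exists, so h is irreducible over GF(3).

Yes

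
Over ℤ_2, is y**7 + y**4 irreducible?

No

Write h(y) = y**7 + y**4.
Check for roots in ℤ_2: h(0) = 0 → root; h(1) = 0 → root.
h(0) = 0, so (y) divides h(y); h is reducible.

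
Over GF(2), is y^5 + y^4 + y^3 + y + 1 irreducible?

Write m(y) = y^5 + y^4 + y^3 + y + 1.
Check for roots in GF(2): m(0) = 1; m(1) = 1.
No roots, so no linear factors.
Monic irreducibles of degree 2 over GF(2): y^2 + y + 1.
None of them divide m (all give nonzero remainder).
No irreducible factor of degree ≤ 2 exists, so m is irreducible over GF(2).

Yes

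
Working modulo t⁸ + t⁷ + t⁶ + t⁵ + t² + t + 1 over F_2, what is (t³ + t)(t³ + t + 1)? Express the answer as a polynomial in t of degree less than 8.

t^6 + t^3 + t^2 + t

Multiply in F_2[t]: (t³ + t)·(t³ + t + 1) = t⁶ + t³ + t² + t.
Reduced: t⁶ + t³ + t² + t.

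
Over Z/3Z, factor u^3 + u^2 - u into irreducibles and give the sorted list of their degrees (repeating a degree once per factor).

Write h(u) = u^3 + u^2 - u.
Roots in Z/3Z: h(0) = 0 → root; h(1) = 1; h(2) = 1.
Linear factors from roots: (u).
Complete factorization: h(u) = (u)·(u^2 + u - 1).
Factor degrees with multiplicity: 1 + 2 = 3.

1, 2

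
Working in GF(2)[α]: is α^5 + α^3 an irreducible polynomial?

Write P(α) = α^5 + α^3.
Check for roots in GF(2): P(0) = 0 → root; P(1) = 0 → root.
P(0) = 0, so (α) divides P(α); P is reducible.

No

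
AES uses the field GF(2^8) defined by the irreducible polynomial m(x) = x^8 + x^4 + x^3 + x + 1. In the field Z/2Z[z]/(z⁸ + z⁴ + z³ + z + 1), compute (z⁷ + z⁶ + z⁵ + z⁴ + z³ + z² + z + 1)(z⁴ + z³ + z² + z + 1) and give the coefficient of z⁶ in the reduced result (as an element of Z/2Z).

0

Multiply in Z/2Z[z]: (z⁷ + z⁶ + z⁵ + z⁴ + z³ + z² + z + 1)·(z⁴ + z³ + z² + z + 1) = z¹¹ + z⁹ + z⁷ + z⁶ + z⁵ + z⁴ + z² + 1.
Reduce using z⁸ ≡ z⁴ + z³ + z + 1 (mod z⁸ + z⁴ + z³ + z + 1).
Reduced: z⁴ + z³ + z + 1.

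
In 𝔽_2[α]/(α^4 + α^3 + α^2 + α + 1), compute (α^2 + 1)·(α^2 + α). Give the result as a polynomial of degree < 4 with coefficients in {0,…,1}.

Multiply in 𝔽_2[α]: (α^2 + 1)·(α^2 + α) = α^4 + α^3 + α^2 + α.
Reduce using α^4 ≡ α^3 + α^2 + α + 1 (mod α^4 + α^3 + α^2 + α + 1).
Reduced: 1.

1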